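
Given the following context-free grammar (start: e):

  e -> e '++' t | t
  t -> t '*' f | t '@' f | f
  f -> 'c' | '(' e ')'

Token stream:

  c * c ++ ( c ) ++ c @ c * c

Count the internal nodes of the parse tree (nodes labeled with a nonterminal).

18

[e [e [e [t [t [f c]] * [f c]]] ++ [t [f ( [e [t [f c]]] )]]] ++ [t [t [t [f c]] @ [f c]] * [f c]]]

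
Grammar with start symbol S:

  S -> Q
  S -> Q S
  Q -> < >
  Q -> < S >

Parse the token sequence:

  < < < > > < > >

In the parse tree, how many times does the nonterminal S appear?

[S [Q < [S [Q < [S [Q < >]] >] [S [Q < >]]] >]]

4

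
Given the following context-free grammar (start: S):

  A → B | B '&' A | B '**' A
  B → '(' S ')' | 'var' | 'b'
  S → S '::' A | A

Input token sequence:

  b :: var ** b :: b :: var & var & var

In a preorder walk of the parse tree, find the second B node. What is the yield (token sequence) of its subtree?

[S [S [S [S [A [B b]]] :: [A [B var] ** [A [B b]]]] :: [A [B b]]] :: [A [B var] & [A [B var] & [A [B var]]]]]

var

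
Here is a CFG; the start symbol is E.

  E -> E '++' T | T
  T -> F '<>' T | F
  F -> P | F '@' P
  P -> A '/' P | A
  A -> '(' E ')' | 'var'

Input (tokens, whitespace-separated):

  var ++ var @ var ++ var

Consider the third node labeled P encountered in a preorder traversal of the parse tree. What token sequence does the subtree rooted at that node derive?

var

[E [E [E [T [F [P [A var]]]]] ++ [T [F [F [P [A var]]] @ [P [A var]]]]] ++ [T [F [P [A var]]]]]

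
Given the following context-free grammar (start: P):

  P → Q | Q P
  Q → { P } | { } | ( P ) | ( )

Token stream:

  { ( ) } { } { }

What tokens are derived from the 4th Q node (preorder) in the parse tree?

[P [Q { [P [Q ( )]] }] [P [Q { }] [P [Q { }]]]]

{ }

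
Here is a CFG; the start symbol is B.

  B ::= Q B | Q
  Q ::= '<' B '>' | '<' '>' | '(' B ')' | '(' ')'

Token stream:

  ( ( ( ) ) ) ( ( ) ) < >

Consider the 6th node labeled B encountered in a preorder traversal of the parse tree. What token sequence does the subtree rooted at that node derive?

[B [Q ( [B [Q ( [B [Q ( )]] )]] )] [B [Q ( [B [Q ( )]] )] [B [Q < >]]]]

< >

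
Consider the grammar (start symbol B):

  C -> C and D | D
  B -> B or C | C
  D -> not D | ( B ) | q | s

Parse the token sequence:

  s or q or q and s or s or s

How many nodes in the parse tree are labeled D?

[B [B [B [B [B [C [D s]]] or [C [D q]]] or [C [C [D q]] and [D s]]] or [C [D s]]] or [C [D s]]]

6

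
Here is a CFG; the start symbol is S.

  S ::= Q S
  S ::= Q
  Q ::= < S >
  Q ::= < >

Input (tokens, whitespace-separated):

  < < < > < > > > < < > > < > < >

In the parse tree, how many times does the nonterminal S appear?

[S [Q < [S [Q < [S [Q < >] [S [Q < >]]] >]] >] [S [Q < [S [Q < >]] >] [S [Q < >] [S [Q < >]]]]]

8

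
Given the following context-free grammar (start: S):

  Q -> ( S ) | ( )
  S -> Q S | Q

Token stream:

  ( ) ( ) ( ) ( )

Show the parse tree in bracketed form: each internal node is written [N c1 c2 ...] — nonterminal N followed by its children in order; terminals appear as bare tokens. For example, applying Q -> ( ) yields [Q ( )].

S
Q S
( ) S
( ) Q S
( ) ( ) S
( ) ( ) Q S
( ) ( ) ( ) S
( ) ( ) ( ) Q
( ) ( ) ( ) ( )

[S [Q ( )] [S [Q ( )] [S [Q ( )] [S [Q ( )]]]]]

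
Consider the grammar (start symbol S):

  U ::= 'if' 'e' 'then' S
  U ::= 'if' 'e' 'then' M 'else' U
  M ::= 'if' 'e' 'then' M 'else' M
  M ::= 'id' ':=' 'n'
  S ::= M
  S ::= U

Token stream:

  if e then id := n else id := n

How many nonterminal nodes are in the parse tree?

4

[S [M if e then [M id := n] else [M id := n]]]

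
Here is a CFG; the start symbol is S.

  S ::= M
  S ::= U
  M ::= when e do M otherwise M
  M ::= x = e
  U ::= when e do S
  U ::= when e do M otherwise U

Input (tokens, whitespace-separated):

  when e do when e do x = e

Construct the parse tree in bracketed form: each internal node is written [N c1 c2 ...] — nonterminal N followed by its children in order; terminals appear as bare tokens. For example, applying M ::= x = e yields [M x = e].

S
U
when e do S
when e do U
when e do when e do S
when e do when e do M
when e do when e do x = e

[S [U when e do [S [U when e do [S [M x = e]]]]]]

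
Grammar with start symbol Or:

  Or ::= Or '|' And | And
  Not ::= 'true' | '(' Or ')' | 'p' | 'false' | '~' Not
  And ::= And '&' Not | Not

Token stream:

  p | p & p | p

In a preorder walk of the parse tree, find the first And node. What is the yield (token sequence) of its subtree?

p

[Or [Or [Or [And [Not p]]] | [And [And [Not p]] & [Not p]]] | [And [Not p]]]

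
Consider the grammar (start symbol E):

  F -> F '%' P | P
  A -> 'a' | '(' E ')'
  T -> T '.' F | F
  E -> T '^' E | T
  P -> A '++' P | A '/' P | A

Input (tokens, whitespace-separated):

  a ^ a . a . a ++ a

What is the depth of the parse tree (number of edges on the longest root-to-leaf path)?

8

[E [T [F [P [A a]]]] ^ [E [T [T [T [F [P [A a]]]] . [F [P [A a]]]] . [F [P [A a] ++ [P [A a]]]]]]]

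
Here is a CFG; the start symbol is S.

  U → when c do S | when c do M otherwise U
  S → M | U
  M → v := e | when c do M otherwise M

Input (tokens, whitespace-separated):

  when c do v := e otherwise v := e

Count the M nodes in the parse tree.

[S [M when c do [M v := e] otherwise [M v := e]]]

3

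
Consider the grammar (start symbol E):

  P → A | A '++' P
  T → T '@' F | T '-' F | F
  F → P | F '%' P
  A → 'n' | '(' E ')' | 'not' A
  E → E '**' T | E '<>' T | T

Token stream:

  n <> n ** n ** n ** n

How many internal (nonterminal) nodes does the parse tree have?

[E [E [E [E [E [T [F [P [A n]]]]] <> [T [F [P [A n]]]]] ** [T [F [P [A n]]]]] ** [T [F [P [A n]]]]] ** [T [F [P [A n]]]]]

25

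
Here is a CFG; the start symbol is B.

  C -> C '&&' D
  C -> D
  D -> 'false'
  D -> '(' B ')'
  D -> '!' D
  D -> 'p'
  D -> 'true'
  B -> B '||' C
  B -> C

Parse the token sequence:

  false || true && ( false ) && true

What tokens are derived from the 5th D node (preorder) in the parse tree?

[B [B [C [D false]]] || [C [C [C [D true]] && [D ( [B [C [D false]]] )]] && [D true]]]

true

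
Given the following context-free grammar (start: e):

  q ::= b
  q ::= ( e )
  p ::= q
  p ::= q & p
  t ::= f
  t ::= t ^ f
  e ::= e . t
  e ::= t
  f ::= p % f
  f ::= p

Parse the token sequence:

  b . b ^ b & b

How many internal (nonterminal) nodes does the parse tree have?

[e [e [t [f [p [q b]]]]] . [t [t [f [p [q b]]]] ^ [f [p [q b] & [p [q b]]]]]]

16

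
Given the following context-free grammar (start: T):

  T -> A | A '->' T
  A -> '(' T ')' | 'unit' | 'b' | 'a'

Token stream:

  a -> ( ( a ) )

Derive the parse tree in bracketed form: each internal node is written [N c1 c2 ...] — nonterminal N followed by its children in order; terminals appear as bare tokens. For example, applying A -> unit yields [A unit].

T
A -> T
a -> T
a -> A
a -> ( T )
a -> ( A )
a -> ( ( T ) )
a -> ( ( A ) )
a -> ( ( a ) )

[T [A a] -> [T [A ( [T [A ( [T [A a]] )]] )]]]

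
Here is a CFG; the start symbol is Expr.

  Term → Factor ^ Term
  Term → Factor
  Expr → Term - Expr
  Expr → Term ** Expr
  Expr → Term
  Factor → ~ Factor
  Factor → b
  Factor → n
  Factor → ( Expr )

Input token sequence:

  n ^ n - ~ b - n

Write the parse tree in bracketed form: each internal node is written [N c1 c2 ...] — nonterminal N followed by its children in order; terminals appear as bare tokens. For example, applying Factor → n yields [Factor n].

[Expr [Term [Factor n] ^ [Term [Factor n]]] - [Expr [Term [Factor ~ [Factor b]]] - [Expr [Term [Factor n]]]]]

Expr
Term - Expr
Factor ^ Term - Expr
n ^ Term - Expr
n ^ Factor - Expr
n ^ n - Expr
n ^ n - Term - Expr
n ^ n - Factor - Expr
n ^ n - ~ Factor - Expr
n ^ n - ~ b - Expr
n ^ n - ~ b - Term
n ^ n - ~ b - Factor
n ^ n - ~ b - n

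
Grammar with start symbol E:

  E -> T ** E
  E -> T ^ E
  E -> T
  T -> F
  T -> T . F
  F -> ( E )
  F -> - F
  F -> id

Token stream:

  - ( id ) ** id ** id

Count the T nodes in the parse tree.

[E [T [F - [F ( [E [T [F id]]] )]]] ** [E [T [F id]] ** [E [T [F id]]]]]

4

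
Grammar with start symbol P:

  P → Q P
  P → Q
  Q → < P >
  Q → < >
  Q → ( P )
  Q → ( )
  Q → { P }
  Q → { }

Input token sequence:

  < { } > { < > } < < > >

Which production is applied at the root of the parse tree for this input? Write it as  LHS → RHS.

[P [Q < [P [Q { }]] >] [P [Q { [P [Q < >]] }] [P [Q < [P [Q < >]] >]]]]

P → Q P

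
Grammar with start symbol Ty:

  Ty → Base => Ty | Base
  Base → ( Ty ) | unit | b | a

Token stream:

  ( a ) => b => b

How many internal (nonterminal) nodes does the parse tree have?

8

[Ty [Base ( [Ty [Base a]] )] => [Ty [Base b] => [Ty [Base b]]]]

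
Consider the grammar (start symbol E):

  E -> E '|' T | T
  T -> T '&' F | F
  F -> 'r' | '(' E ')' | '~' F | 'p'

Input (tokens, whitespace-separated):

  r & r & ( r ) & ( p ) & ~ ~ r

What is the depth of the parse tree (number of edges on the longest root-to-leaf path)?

8

[E [T [T [T [T [T [F r]] & [F r]] & [F ( [E [T [F r]]] )]] & [F ( [E [T [F p]]] )]] & [F ~ [F ~ [F r]]]]]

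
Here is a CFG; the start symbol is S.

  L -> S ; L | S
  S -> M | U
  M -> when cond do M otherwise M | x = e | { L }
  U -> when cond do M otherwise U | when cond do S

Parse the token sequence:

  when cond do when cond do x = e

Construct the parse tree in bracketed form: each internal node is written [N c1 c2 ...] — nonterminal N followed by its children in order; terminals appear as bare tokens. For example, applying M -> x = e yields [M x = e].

[S [U when cond do [S [U when cond do [S [M x = e]]]]]]

S
U
when cond do S
when cond do U
when cond do when cond do S
when cond do when cond do M
when cond do when cond do x = e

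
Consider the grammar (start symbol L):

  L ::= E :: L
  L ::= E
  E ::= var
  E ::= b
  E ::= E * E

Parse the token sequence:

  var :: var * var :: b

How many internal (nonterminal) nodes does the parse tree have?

[L [E var] :: [L [E [E var] * [E var]] :: [L [E b]]]]

8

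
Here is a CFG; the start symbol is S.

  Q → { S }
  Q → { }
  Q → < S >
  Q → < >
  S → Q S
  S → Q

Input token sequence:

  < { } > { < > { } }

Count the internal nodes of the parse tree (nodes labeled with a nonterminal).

[S [Q < [S [Q { }]] >] [S [Q { [S [Q < >] [S [Q { }]]] }]]]

10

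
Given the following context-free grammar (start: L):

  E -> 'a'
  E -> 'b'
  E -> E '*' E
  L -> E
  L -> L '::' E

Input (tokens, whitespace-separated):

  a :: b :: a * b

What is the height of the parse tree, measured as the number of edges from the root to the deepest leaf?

4

[L [L [L [E a]] :: [E b]] :: [E [E a] * [E b]]]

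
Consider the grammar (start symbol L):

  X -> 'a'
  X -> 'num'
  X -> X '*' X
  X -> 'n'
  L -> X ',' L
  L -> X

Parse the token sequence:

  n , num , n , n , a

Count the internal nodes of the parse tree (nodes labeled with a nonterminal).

[L [X n] , [L [X num] , [L [X n] , [L [X n] , [L [X a]]]]]]

10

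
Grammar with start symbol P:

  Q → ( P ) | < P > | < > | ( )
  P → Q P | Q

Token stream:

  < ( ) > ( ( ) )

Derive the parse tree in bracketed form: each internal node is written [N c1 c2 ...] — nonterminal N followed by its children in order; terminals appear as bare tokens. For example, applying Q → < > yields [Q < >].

[P [Q < [P [Q ( )]] >] [P [Q ( [P [Q ( )]] )]]]

P
Q P
< P > P
< Q > P
< ( ) > P
< ( ) > Q
< ( ) > ( P )
< ( ) > ( Q )
< ( ) > ( ( ) )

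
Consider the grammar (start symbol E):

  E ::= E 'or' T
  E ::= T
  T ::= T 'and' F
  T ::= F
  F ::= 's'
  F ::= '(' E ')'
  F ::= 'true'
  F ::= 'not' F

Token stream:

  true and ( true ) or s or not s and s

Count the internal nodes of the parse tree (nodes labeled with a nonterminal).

[E [E [E [T [T [F true]] and [F ( [E [T [F true]]] )]]] or [T [F s]]] or [T [T [F not [F s]]] and [F s]]]

17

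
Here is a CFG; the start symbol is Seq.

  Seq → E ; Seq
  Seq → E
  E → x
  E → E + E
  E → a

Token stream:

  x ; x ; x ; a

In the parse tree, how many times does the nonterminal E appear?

4

[Seq [E x] ; [Seq [E x] ; [Seq [E x] ; [Seq [E a]]]]]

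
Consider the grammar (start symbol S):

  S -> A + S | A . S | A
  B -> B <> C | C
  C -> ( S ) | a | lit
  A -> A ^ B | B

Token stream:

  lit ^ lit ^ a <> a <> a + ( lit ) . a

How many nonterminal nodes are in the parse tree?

26

[S [A [A [A [B [C lit]]] ^ [B [C lit]]] ^ [B [B [B [C a]] <> [C a]] <> [C a]]] + [S [A [B [C ( [S [A [B [C lit]]]] )]]] . [S [A [B [C a]]]]]]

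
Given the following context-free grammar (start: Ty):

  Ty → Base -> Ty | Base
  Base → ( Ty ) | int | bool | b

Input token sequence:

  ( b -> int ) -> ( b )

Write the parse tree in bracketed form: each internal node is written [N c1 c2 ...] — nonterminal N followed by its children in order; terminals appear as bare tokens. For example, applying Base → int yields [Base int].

[Ty [Base ( [Ty [Base b] -> [Ty [Base int]]] )] -> [Ty [Base ( [Ty [Base b]] )]]]

Ty
Base -> Ty
( Ty ) -> Ty
( Base -> Ty ) -> Ty
( b -> Ty ) -> Ty
( b -> Base ) -> Ty
( b -> int ) -> Ty
( b -> int ) -> Base
( b -> int ) -> ( Ty )
( b -> int ) -> ( Base )
( b -> int ) -> ( b )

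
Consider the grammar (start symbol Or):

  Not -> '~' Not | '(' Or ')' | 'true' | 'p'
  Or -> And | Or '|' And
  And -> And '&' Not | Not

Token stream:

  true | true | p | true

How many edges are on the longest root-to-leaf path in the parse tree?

6

[Or [Or [Or [Or [And [Not true]]] | [And [Not true]]] | [And [Not p]]] | [And [Not true]]]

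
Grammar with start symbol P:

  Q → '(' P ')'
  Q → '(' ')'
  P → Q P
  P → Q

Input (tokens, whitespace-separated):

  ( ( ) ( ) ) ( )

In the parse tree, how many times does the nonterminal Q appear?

[P [Q ( [P [Q ( )] [P [Q ( )]]] )] [P [Q ( )]]]

4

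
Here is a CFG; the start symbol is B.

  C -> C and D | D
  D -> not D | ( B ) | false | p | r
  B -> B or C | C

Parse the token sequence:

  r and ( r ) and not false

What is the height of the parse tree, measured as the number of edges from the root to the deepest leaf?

[B [C [C [C [D r]] and [D ( [B [C [D r]]] )]] and [D not [D false]]]]

7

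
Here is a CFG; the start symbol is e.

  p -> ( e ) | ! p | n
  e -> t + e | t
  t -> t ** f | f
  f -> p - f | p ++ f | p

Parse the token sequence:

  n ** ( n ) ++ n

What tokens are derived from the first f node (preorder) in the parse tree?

n

[e [t [t [f [p n]]] ** [f [p ( [e [t [f [p n]]]] )] ++ [f [p n]]]]]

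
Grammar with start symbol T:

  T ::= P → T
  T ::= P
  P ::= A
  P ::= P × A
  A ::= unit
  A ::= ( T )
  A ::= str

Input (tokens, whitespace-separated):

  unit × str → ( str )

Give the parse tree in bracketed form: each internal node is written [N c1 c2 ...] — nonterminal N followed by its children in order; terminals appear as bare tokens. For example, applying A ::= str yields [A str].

[T [P [P [A unit]] × [A str]] → [T [P [A ( [T [P [A str]]] )]]]]

T
P → T
P × A → T
A × A → T
unit × A → T
unit × str → T
unit × str → P
unit × str → A
unit × str → ( T )
unit × str → ( P )
unit × str → ( A )
unit × str → ( str )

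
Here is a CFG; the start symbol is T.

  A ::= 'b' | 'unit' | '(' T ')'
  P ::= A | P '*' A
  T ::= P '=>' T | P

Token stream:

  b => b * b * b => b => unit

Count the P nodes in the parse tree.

6

[T [P [A b]] => [T [P [P [P [A b]] * [A b]] * [A b]] => [T [P [A b]] => [T [P [A unit]]]]]]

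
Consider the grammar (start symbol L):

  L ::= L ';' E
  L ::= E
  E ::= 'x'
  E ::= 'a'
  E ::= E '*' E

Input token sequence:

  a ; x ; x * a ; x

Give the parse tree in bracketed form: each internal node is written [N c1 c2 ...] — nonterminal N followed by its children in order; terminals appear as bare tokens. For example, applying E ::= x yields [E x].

L
L ; E
L ; E ; E
L ; E ; E ; E
E ; E ; E ; E
a ; E ; E ; E
a ; x ; E ; E
a ; x ; E * E ; E
a ; x ; x * E ; E
a ; x ; x * a ; E
a ; x ; x * a ; x

[L [L [L [L [E a]] ; [E x]] ; [E [E x] * [E a]]] ; [E x]]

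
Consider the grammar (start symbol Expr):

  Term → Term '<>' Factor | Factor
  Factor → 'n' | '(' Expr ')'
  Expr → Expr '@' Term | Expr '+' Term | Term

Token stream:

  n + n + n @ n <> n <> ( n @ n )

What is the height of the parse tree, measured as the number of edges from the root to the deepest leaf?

[Expr [Expr [Expr [Expr [Term [Factor n]]] + [Term [Factor n]]] + [Term [Factor n]]] @ [Term [Term [Term [Factor n]] <> [Factor n]] <> [Factor ( [Expr [Expr [Term [Factor n]]] @ [Term [Factor n]]] )]]]

7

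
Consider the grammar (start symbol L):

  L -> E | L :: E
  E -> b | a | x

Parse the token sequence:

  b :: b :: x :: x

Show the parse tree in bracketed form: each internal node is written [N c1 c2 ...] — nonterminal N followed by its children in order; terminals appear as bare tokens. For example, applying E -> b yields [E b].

L
L :: E
L :: E :: E
L :: E :: E :: E
E :: E :: E :: E
b :: E :: E :: E
b :: b :: E :: E
b :: b :: x :: E
b :: b :: x :: x

[L [L [L [L [E b]] :: [E b]] :: [E x]] :: [E x]]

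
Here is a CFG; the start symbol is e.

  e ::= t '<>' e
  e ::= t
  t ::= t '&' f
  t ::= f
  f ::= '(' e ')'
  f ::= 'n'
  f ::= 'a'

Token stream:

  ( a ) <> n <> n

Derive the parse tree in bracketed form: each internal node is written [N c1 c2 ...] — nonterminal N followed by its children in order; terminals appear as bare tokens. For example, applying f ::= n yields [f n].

[e [t [f ( [e [t [f a]]] )]] <> [e [t [f n]] <> [e [t [f n]]]]]

e
t <> e
f <> e
( e ) <> e
( t ) <> e
( f ) <> e
( a ) <> e
( a ) <> t <> e
( a ) <> f <> e
( a ) <> n <> e
( a ) <> n <> t
( a ) <> n <> f
( a ) <> n <> n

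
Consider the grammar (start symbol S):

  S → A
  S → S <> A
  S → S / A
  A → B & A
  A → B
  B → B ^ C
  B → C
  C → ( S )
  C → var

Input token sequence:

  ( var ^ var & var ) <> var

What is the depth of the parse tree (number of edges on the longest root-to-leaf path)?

10

[S [S [A [B [C ( [S [A [B [B [C var]] ^ [C var]] & [A [B [C var]]]]] )]]]] <> [A [B [C var]]]]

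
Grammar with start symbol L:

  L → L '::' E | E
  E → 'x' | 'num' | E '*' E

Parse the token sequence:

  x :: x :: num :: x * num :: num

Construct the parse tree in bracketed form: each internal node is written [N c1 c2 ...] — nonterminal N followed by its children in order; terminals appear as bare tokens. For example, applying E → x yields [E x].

[L [L [L [L [L [E x]] :: [E x]] :: [E num]] :: [E [E x] * [E num]]] :: [E num]]

L
L :: E
L :: E :: E
L :: E :: E :: E
L :: E :: E :: E :: E
E :: E :: E :: E :: E
x :: E :: E :: E :: E
x :: x :: E :: E :: E
x :: x :: num :: E :: E
x :: x :: num :: E * E :: E
x :: x :: num :: x * E :: E
x :: x :: num :: x * num :: E
x :: x :: num :: x * num :: num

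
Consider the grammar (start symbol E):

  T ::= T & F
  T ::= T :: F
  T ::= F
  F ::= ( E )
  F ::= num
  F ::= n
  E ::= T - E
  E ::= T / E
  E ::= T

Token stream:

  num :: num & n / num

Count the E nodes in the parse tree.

2

[E [T [T [T [F num]] :: [F num]] & [F n]] / [E [T [F num]]]]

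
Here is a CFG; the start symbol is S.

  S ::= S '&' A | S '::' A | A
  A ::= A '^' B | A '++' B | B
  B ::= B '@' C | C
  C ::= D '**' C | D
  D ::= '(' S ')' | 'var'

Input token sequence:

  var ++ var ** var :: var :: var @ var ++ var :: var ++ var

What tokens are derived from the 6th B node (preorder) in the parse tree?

[S [S [S [S [A [A [B [C [D var]]]] ++ [B [C [D var] ** [C [D var]]]]]] :: [A [B [C [D var]]]]] :: [A [A [B [B [C [D var]]] @ [C [D var]]]] ++ [B [C [D var]]]]] :: [A [A [B [C [D var]]]] ++ [B [C [D var]]]]]

var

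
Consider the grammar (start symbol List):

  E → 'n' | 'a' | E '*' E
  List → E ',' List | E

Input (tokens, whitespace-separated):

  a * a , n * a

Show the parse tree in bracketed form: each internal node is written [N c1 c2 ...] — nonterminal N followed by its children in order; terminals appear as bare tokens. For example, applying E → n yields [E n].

[List [E [E a] * [E a]] , [List [E [E n] * [E a]]]]

List
E , List
E * E , List
a * E , List
a * a , List
a * a , E
a * a , E * E
a * a , n * E
a * a , n * a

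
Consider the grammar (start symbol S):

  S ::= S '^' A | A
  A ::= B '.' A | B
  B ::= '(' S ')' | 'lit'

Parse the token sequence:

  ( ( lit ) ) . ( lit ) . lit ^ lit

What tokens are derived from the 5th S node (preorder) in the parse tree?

lit

[S [S [A [B ( [S [A [B ( [S [A [B lit]]] )]]] )] . [A [B ( [S [A [B lit]]] )] . [A [B lit]]]]] ^ [A [B lit]]]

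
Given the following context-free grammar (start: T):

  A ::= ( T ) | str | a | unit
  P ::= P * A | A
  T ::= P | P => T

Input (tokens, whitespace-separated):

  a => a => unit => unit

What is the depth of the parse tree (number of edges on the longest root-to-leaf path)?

[T [P [A a]] => [T [P [A a]] => [T [P [A unit]] => [T [P [A unit]]]]]]

6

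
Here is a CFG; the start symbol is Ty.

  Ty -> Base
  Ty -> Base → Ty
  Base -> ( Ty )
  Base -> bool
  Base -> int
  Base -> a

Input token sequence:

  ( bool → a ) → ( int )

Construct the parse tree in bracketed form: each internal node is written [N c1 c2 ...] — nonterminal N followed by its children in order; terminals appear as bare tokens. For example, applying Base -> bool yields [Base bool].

[Ty [Base ( [Ty [Base bool] → [Ty [Base a]]] )] → [Ty [Base ( [Ty [Base int]] )]]]

Ty
Base → Ty
( Ty ) → Ty
( Base → Ty ) → Ty
( bool → Ty ) → Ty
( bool → Base ) → Ty
( bool → a ) → Ty
( bool → a ) → Base
( bool → a ) → ( Ty )
( bool → a ) → ( Base )
( bool → a ) → ( int )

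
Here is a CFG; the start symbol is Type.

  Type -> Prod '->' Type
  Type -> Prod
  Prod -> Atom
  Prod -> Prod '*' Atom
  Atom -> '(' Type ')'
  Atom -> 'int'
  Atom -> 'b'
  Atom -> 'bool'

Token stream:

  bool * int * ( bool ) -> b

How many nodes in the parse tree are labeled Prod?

5

[Type [Prod [Prod [Prod [Atom bool]] * [Atom int]] * [Atom ( [Type [Prod [Atom bool]]] )]] -> [Type [Prod [Atom b]]]]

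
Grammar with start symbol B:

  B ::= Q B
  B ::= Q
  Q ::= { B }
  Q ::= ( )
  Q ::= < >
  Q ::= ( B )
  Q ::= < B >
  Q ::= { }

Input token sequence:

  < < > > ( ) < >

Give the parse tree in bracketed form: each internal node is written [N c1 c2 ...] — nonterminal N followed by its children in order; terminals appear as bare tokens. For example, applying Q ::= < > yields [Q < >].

B
Q B
< B > B
< Q > B
< < > > B
< < > > Q B
< < > > ( ) B
< < > > ( ) Q
< < > > ( ) < >

[B [Q < [B [Q < >]] >] [B [Q ( )] [B [Q < >]]]]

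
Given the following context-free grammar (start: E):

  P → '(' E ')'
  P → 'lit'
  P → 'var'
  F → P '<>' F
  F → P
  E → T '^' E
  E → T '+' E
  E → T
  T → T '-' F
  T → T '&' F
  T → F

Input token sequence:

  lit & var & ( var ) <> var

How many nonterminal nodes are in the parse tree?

16

[E [T [T [T [F [P lit]]] & [F [P var]]] & [F [P ( [E [T [F [P var]]]] )] <> [F [P var]]]]]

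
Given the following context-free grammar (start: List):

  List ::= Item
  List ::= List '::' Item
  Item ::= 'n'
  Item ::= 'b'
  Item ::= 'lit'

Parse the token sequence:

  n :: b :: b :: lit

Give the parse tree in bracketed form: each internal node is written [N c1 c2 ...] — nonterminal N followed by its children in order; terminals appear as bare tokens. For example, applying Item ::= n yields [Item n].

List
List :: Item
List :: Item :: Item
List :: Item :: Item :: Item
Item :: Item :: Item :: Item
n :: Item :: Item :: Item
n :: b :: Item :: Item
n :: b :: b :: Item
n :: b :: b :: lit

[List [List [List [List [Item n]] :: [Item b]] :: [Item b]] :: [Item lit]]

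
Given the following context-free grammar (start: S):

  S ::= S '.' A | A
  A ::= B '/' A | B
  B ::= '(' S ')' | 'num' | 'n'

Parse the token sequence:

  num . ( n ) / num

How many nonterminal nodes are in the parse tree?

[S [S [A [B num]]] . [A [B ( [S [A [B n]]] )] / [A [B num]]]]

11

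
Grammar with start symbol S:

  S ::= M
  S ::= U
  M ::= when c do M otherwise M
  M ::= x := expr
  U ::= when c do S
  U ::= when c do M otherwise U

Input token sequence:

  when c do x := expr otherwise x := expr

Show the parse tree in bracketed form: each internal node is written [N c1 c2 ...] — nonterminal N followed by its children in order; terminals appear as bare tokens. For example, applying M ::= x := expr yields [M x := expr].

S
M
when c do M otherwise M
when c do x := expr otherwise M
when c do x := expr otherwise x := expr

[S [M when c do [M x := expr] otherwise [M x := expr]]]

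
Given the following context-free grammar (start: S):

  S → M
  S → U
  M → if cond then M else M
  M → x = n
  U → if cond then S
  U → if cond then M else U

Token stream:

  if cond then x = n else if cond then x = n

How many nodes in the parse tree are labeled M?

2

[S [U if cond then [M x = n] else [U if cond then [S [M x = n]]]]]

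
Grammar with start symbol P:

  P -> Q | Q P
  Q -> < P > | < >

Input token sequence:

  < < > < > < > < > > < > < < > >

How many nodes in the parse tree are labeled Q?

8

[P [Q < [P [Q < >] [P [Q < >] [P [Q < >] [P [Q < >]]]]] >] [P [Q < >] [P [Q < [P [Q < >]] >]]]]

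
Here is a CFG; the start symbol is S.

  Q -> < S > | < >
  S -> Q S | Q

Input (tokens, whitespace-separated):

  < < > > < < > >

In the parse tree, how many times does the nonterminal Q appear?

4

[S [Q < [S [Q < >]] >] [S [Q < [S [Q < >]] >]]]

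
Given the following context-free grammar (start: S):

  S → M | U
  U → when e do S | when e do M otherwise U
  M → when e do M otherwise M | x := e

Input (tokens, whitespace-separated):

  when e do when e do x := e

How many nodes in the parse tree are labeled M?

[S [U when e do [S [U when e do [S [M x := e]]]]]]

1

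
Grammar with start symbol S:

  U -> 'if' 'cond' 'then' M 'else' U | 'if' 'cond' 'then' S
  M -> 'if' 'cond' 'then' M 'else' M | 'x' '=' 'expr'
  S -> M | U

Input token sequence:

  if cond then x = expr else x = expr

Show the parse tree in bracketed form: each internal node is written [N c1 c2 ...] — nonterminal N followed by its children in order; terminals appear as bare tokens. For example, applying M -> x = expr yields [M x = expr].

S
M
if cond then M else M
if cond then x = expr else M
if cond then x = expr else x = expr

[S [M if cond then [M x = expr] else [M x = expr]]]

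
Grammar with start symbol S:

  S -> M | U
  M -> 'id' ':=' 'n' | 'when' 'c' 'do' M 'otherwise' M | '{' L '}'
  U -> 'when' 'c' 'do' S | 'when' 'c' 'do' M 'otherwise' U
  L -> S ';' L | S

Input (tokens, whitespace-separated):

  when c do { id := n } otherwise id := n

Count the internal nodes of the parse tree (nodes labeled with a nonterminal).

[S [M when c do [M { [L [S [M id := n]]] }] otherwise [M id := n]]]

7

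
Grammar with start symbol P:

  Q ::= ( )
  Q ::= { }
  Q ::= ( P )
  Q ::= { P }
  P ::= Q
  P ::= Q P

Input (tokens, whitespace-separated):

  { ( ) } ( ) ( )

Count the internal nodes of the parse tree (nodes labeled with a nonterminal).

[P [Q { [P [Q ( )]] }] [P [Q ( )] [P [Q ( )]]]]

8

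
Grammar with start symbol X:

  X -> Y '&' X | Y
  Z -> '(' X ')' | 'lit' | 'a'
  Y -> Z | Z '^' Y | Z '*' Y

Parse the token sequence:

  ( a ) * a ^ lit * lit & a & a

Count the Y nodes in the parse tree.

7

[X [Y [Z ( [X [Y [Z a]]] )] * [Y [Z a] ^ [Y [Z lit] * [Y [Z lit]]]]] & [X [Y [Z a]] & [X [Y [Z a]]]]]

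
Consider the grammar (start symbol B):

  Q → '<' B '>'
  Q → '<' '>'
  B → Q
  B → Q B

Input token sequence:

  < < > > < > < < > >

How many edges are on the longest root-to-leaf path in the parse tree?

6

[B [Q < [B [Q < >]] >] [B [Q < >] [B [Q < [B [Q < >]] >]]]]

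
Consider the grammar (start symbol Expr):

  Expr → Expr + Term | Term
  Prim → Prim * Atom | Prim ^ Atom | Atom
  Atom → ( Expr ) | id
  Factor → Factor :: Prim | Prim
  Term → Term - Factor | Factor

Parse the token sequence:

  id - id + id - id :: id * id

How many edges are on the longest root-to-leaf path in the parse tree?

7

[Expr [Expr [Term [Term [Factor [Prim [Atom id]]]] - [Factor [Prim [Atom id]]]]] + [Term [Term [Factor [Prim [Atom id]]]] - [Factor [Factor [Prim [Atom id]]] :: [Prim [Prim [Atom id]] * [Atom id]]]]]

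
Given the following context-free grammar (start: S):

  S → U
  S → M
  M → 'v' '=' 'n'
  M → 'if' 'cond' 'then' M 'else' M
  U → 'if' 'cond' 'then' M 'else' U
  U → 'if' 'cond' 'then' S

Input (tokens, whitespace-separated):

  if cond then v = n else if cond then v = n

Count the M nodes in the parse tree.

2

[S [U if cond then [M v = n] else [U if cond then [S [M v = n]]]]]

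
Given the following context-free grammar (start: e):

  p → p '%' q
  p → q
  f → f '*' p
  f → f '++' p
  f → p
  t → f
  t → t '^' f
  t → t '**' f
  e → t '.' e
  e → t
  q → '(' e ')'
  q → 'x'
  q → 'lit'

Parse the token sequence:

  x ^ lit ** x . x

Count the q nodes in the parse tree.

[e [t [t [t [f [p [q x]]]] ^ [f [p [q lit]]]] ** [f [p [q x]]]] . [e [t [f [p [q x]]]]]]

4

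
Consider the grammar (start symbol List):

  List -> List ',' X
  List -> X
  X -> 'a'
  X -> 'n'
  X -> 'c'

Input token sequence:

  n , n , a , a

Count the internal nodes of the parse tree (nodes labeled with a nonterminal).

8

[List [List [List [List [X n]] , [X n]] , [X a]] , [X a]]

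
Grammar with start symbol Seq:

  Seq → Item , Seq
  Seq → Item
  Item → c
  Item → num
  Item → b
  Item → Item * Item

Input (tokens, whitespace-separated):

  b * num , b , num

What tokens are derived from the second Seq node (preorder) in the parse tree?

b , num

[Seq [Item [Item b] * [Item num]] , [Seq [Item b] , [Seq [Item num]]]]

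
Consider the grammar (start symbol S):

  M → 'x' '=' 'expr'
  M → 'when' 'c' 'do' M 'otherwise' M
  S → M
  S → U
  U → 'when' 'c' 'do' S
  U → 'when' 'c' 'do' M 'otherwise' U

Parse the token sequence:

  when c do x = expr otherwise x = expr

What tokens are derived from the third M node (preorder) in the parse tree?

[S [M when c do [M x = expr] otherwise [M x = expr]]]

x = expr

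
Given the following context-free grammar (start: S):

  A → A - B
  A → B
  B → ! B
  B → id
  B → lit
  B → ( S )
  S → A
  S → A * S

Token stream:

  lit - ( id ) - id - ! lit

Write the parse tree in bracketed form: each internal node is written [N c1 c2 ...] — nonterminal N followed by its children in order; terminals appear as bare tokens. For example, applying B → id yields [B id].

[S [A [A [A [A [B lit]] - [B ( [S [A [B id]]] )]] - [B id]] - [B ! [B lit]]]]

S
A
A - B
A - B - B
A - B - B - B
B - B - B - B
lit - B - B - B
lit - ( S ) - B - B
lit - ( A ) - B - B
lit - ( B ) - B - B
lit - ( id ) - B - B
lit - ( id ) - id - B
lit - ( id ) - id - ! B
lit - ( id ) - id - ! lit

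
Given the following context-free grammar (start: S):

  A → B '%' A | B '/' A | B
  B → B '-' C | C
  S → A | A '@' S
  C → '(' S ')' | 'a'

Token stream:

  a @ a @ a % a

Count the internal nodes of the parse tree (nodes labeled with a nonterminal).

15

[S [A [B [C a]]] @ [S [A [B [C a]]] @ [S [A [B [C a]] % [A [B [C a]]]]]]]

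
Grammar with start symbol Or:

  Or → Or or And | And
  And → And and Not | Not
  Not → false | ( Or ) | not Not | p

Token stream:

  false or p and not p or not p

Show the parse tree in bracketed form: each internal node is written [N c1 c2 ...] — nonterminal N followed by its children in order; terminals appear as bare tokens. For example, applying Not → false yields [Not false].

[Or [Or [Or [And [Not false]]] or [And [And [Not p]] and [Not not [Not p]]]] or [And [Not not [Not p]]]]

Or
Or or And
Or or And or And
And or And or And
Not or And or And
false or And or And
false or And and Not or And
false or Not and Not or And
false or p and Not or And
false or p and not Not or And
false or p and not p or And
false or p and not p or Not
false or p and not p or not Not
false or p and not p or not p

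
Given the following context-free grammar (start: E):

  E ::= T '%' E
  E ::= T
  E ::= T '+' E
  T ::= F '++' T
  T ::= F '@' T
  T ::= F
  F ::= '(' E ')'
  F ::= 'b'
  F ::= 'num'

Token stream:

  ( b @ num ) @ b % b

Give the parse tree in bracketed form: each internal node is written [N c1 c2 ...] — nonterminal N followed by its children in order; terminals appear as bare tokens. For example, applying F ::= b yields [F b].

E
T % E
F @ T % E
( E ) @ T % E
( T ) @ T % E
( F @ T ) @ T % E
( b @ T ) @ T % E
( b @ F ) @ T % E
( b @ num ) @ T % E
( b @ num ) @ F % E
( b @ num ) @ b % E
( b @ num ) @ b % T
( b @ num ) @ b % F
( b @ num ) @ b % b

[E [T [F ( [E [T [F b] @ [T [F num]]]] )] @ [T [F b]]] % [E [T [F b]]]]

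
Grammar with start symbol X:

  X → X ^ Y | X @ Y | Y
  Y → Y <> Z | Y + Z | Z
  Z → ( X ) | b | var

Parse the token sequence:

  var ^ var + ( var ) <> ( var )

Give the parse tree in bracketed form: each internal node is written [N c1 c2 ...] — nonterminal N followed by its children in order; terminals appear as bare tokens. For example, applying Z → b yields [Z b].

X
X ^ Y
Y ^ Y
Z ^ Y
var ^ Y
var ^ Y <> Z
var ^ Y + Z <> Z
var ^ Z + Z <> Z
var ^ var + Z <> Z
var ^ var + ( X ) <> Z
var ^ var + ( Y ) <> Z
var ^ var + ( Z ) <> Z
var ^ var + ( var ) <> Z
var ^ var + ( var ) <> ( X )
var ^ var + ( var ) <> ( Y )
var ^ var + ( var ) <> ( Z )
var ^ var + ( var ) <> ( var )

[X [X [Y [Z var]]] ^ [Y [Y [Y [Z var]] + [Z ( [X [Y [Z var]]] )]] <> [Z ( [X [Y [Z var]]] )]]]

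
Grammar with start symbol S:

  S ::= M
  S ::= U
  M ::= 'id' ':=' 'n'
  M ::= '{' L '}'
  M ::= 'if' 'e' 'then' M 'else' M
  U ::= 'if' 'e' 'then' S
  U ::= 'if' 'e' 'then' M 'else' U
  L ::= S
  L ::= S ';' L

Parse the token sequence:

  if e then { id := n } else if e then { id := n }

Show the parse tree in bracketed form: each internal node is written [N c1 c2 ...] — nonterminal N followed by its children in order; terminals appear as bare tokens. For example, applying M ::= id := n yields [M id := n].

S
U
if e then M else U
if e then { L } else U
if e then { S } else U
if e then { M } else U
if e then { id := n } else U
if e then { id := n } else if e then S
if e then { id := n } else if e then M
if e then { id := n } else if e then { L }
if e then { id := n } else if e then { S }
if e then { id := n } else if e then { M }
if e then { id := n } else if e then { id := n }

[S [U if e then [M { [L [S [M id := n]]] }] else [U if e then [S [M { [L [S [M id := n]]] }]]]]]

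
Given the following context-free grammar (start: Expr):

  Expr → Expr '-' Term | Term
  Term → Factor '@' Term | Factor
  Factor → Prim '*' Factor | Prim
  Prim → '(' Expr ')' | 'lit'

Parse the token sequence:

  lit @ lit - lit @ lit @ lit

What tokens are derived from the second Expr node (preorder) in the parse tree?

[Expr [Expr [Term [Factor [Prim lit]] @ [Term [Factor [Prim lit]]]]] - [Term [Factor [Prim lit]] @ [Term [Factor [Prim lit]] @ [Term [Factor [Prim lit]]]]]]

lit @ lit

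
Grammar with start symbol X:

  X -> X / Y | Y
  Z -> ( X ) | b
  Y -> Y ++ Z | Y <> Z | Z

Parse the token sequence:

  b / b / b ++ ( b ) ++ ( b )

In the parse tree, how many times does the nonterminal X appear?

[X [X [X [Y [Z b]]] / [Y [Z b]]] / [Y [Y [Y [Z b]] ++ [Z ( [X [Y [Z b]]] )]] ++ [Z ( [X [Y [Z b]]] )]]]

5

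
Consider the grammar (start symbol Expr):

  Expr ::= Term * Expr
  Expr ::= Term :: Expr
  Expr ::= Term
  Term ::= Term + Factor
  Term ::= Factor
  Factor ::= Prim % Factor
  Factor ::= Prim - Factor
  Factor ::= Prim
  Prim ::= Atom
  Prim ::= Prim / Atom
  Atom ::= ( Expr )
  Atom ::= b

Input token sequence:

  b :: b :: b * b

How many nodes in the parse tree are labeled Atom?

[Expr [Term [Factor [Prim [Atom b]]]] :: [Expr [Term [Factor [Prim [Atom b]]]] :: [Expr [Term [Factor [Prim [Atom b]]]] * [Expr [Term [Factor [Prim [Atom b]]]]]]]]

4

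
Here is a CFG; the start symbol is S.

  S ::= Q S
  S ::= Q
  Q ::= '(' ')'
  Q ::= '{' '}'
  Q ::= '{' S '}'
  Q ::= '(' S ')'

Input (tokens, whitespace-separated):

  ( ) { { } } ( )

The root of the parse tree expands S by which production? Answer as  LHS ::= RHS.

[S [Q ( )] [S [Q { [S [Q { }]] }] [S [Q ( )]]]]

S ::= Q S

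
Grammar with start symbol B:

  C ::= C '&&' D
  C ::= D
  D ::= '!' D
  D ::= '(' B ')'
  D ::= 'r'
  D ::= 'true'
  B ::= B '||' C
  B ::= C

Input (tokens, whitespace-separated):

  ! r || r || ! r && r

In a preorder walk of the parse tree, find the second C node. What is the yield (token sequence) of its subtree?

[B [B [B [C [D ! [D r]]]] || [C [D r]]] || [C [C [D ! [D r]]] && [D r]]]

r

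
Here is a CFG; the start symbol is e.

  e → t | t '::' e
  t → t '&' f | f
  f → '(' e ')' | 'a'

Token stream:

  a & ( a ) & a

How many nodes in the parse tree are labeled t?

4

[e [t [t [t [f a]] & [f ( [e [t [f a]]] )]] & [f a]]]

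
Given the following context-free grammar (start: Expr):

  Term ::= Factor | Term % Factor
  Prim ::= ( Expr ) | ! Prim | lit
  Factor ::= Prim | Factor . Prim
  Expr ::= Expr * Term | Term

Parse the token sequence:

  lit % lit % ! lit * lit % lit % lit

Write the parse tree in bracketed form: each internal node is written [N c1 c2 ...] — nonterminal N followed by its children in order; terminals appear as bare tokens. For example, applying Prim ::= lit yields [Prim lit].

[Expr [Expr [Term [Term [Term [Factor [Prim lit]]] % [Factor [Prim lit]]] % [Factor [Prim ! [Prim lit]]]]] * [Term [Term [Term [Factor [Prim lit]]] % [Factor [Prim lit]]] % [Factor [Prim lit]]]]

Expr
Expr * Term
Term * Term
Term % Factor * Term
Term % Factor % Factor * Term
Factor % Factor % Factor * Term
Prim % Factor % Factor * Term
lit % Factor % Factor * Term
lit % Prim % Factor * Term
lit % lit % Factor * Term
lit % lit % Prim * Term
lit % lit % ! Prim * Term
lit % lit % ! lit * Term
lit % lit % ! lit * Term % Factor
lit % lit % ! lit * Term % Factor % Factor
lit % lit % ! lit * Factor % Factor % Factor
lit % lit % ! lit * Prim % Factor % Factor
lit % lit % ! lit * lit % Factor % Factor
lit % lit % ! lit * lit % Prim % Factor
lit % lit % ! lit * lit % lit % Factor
lit % lit % ! lit * lit % lit % Prim
lit % lit % ! lit * lit % lit % lit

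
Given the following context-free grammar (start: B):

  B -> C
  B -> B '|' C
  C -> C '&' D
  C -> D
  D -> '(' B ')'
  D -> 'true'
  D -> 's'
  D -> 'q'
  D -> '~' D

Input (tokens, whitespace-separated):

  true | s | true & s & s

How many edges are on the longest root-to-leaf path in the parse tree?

[B [B [B [C [D true]]] | [C [D s]]] | [C [C [C [D true]] & [D s]] & [D s]]]

5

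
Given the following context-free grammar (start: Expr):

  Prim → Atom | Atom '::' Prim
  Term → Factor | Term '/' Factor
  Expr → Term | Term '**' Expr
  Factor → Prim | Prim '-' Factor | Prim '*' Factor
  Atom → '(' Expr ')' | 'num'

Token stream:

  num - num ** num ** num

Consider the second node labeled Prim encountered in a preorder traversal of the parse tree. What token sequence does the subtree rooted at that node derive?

[Expr [Term [Factor [Prim [Atom num]] - [Factor [Prim [Atom num]]]]] ** [Expr [Term [Factor [Prim [Atom num]]]] ** [Expr [Term [Factor [Prim [Atom num]]]]]]]

num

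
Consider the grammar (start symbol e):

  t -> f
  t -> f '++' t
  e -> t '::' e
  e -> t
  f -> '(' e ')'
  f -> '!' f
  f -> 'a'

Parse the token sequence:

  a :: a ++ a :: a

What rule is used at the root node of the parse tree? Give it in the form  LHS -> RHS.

e -> t '::' e

[e [t [f a]] :: [e [t [f a] ++ [t [f a]]] :: [e [t [f a]]]]]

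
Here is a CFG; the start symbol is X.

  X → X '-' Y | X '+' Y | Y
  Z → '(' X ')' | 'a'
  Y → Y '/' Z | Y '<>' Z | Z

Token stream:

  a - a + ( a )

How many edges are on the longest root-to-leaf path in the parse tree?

6

[X [X [X [Y [Z a]]] - [Y [Z a]]] + [Y [Z ( [X [Y [Z a]]] )]]]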